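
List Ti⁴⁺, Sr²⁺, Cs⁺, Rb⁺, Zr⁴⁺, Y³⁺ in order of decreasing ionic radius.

Cs⁺ > Rb⁺ > Sr²⁺ > Y³⁺ > Zr⁴⁺ > Ti⁴⁺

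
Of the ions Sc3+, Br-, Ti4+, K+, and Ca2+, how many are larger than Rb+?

Ti4+ (Z=22, 18 e⁻), Sc3+ (Z=21, 18 e⁻), Ca2+ (Z=20, 18 e⁻), K+ (Z=19, 18 e⁻), Rb+ (Z=37, 36 e⁻), Br- (Z=35, 36 e⁻). Ti4+ < Sc3+ (isoelectronic, higher Z=22 is smaller); Sc3+ < Ca2+ (isoelectronic, higher Z=21 is smaller); Ca2+ < K+ (isoelectronic, higher Z=20 is smaller); K+ < Rb+ (same group, 1 shell fewer); Rb+ < Br- (isoelectronic, higher Z=37 is smaller).
Overall: Ti4+ < Sc3+ < Ca2+ < K+ < Rb+ < Br-. Rb+ has 4 below it and 1 above. That's 1.

1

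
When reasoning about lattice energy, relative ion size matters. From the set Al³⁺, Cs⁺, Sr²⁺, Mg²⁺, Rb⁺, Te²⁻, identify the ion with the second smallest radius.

Mg²⁺

Tabulating Z and e⁻: Al³⁺: 10 e⁻, Z=13, Mg²⁺: 10 e⁻, Z=12, Sr²⁺: 36 e⁻, Z=38, Rb⁺: 36 e⁻, Z=37, Cs⁺: 54 e⁻, Z=55, Te²⁻: 54 e⁻, Z=52. Al³⁺ < Mg²⁺ (both 10 e⁻, Z=13>12); Mg²⁺ < Sr²⁺ (same group, period 3 vs 5); Sr²⁺ < Rb⁺ (both 36 e⁻, Z=38>37); Rb⁺ < Cs⁺ (same group, period 5 vs 6); Cs⁺ < Te²⁻ (both 54 e⁻, Z=55>52).
That gives Al³⁺ < Mg²⁺ < Sr²⁺ < Rb⁺ < Cs⁺ < Te²⁻. From the smallest end, number 2 is Mg²⁺.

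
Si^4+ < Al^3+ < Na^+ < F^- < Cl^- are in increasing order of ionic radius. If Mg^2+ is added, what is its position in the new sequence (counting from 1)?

3

Work out protons and electrons: Si^4+ has 10 e⁻ (Z=14), Al^3+ has 10 e⁻ (Z=13), Mg^2+ has 10 e⁻ (Z=12), Na^+ has 10 e⁻ (Z=11), F^- has 10 e⁻ (Z=9), Cl^- has 18 e⁻ (Z=17). Si^4+ < Al^3+ (both 10 e⁻, Z=14>13); Al^3+ < Mg^2+ (isoelectronic, higher Z=13 is smaller); Mg^2+ < Na^+ (both 10 e⁻, Z=12>11); Na^+ < F^- (both 10 e⁻, Z=11>9); F^- < Cl^- (same group, period 2 vs 3).
With Mg^2+ included the full order is Si^4+ < Al^3+ < Mg^2+ < Na^+ < F^- < Cl^-, so it takes position 3.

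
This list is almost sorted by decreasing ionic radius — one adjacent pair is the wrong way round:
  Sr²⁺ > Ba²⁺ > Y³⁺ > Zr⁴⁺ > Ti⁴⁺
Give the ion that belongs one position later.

Sr²⁺

Scanning neighbour by neighbour, only Sr²⁺/Ba²⁺ violates a trend: same group and charge — period 5 sits above period 6, so Sr²⁺ is smaller. That makes Sr²⁺ the one sitting a position early relative to where it belongs.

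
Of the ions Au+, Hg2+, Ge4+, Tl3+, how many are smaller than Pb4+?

1

Electron counts and nuclear charges: Ge4+ (Z=32, 28 e⁻), Pb4+ (Z=82, 78 e⁻), Tl3+ (Z=81, 78 e⁻), Hg2+ (Z=80, 78 e⁻), Au+ (Z=79, 78 e⁻). Ge4+ < Pb4+ (same group, 2 shells fewer); Pb4+ < Tl3+ (both 78 e⁻, Z=82>81); Tl3+ < Hg2+ (isoelectronic, higher Z=81 is smaller); Hg2+ < Au+ (isoelectronic, higher Z=80 is smaller).
Ordering all of them (including Pb4+) by radius gives Ge4+ < Pb4+ < Tl3+ < Hg2+ < Au+. That's 1.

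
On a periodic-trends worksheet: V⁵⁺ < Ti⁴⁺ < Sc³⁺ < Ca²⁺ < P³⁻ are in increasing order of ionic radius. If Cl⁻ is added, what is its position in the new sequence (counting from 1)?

All of these have 18 electrons (isoelectronic). With the same electron cloud, the ion with the most protons pulls it in tightest. Nuclear charges: V⁵⁺ (Z=23), Ti⁴⁺ (Z=22), Sc³⁺ (Z=21), Ca²⁺ (Z=20), Cl⁻ (Z=17), P³⁻ (Z=15). Highest Z is smallest.
With Cl⁻ included the full order is V⁵⁺ < Ti⁴⁺ < Sc³⁺ < Ca²⁺ < Cl⁻ < P³⁻, so it takes position 5.

5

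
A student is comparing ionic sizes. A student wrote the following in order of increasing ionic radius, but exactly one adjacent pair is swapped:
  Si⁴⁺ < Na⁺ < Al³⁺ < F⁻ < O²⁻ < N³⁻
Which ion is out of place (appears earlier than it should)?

Na⁺

Scanning neighbour by neighbour, only Na⁺/Al³⁺ violates a trend: they are isoelectronic (10 e⁻) and Al has more protons than Na (13 vs 11), making Al³⁺ smaller. That makes Na⁺ the one sitting a position early relative to where it belongs.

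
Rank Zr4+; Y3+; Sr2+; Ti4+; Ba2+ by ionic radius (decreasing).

Tabulating Z and e⁻: Ti4+: 18 e⁻, Z=22, Zr4+: 36 e⁻, Z=40, Y3+: 36 e⁻, Z=39, Sr2+: 36 e⁻, Z=38, Ba2+: 54 e⁻, Z=56. Ti4+ < Zr4+ (same group, 1 shell fewer); Zr4+ < Y3+ (isoelectronic, higher Z=40 is smaller); Y3+ < Sr2+ (isoelectronic, higher Z=39 is smaller); Sr2+ < Ba2+ (same group, 1 shell fewer).

Ba2+ > Sr2+ > Y3+ > Zr4+ > Ti4+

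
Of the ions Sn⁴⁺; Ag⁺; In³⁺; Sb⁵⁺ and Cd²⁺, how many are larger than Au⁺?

0

Sb⁵⁺ (Z=51, 46 e⁻), Sn⁴⁺ (Z=50, 46 e⁻), In³⁺ (Z=49, 46 e⁻), Cd²⁺ (Z=48, 46 e⁻), Ag⁺ (Z=47, 46 e⁻), Au⁺ (Z=79, 78 e⁻). Sb⁵⁺ < Sn⁴⁺ (isoelectronic, higher Z=51 is smaller); Sn⁴⁺ < In³⁺ (isoelectronic, higher Z=50 is smaller); In³⁺ < Cd²⁺ (both 46 e⁻, Z=49>48); Cd²⁺ < Ag⁺ (isoelectronic, higher Z=48 is smaller); Ag⁺ < Au⁺ (same group, period 5 vs 6).
Placing each against Au⁺: smaller — Sb⁵⁺, Sn⁴⁺, In³⁺, Cd²⁺, Ag⁺; larger — none. Count: 0.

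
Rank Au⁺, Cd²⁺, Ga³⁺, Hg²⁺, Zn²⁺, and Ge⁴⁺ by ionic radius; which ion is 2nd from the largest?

Work out protons and electrons: Ge⁴⁺ (Z=32, 28 e⁻), Ga³⁺ (Z=31, 28 e⁻), Zn²⁺ (Z=30, 28 e⁻), Cd²⁺ (Z=48, 46 e⁻), Hg²⁺ (Z=80, 78 e⁻), Au⁺ (Z=79, 78 e⁻). Ge⁴⁺ < Ga³⁺ (both 28 e⁻, Z=32>31); Ga³⁺ < Zn²⁺ (isoelectronic, higher Z=31 is smaller); Zn²⁺ < Cd²⁺ (same group, 1 shell fewer); Cd²⁺ < Hg²⁺ (same group, 1 shell fewer); Hg²⁺ < Au⁺ (isoelectronic, higher Z=80 is smaller).
Full ascending order: Ge⁴⁺ < Ga³⁺ < Zn²⁺ < Cd²⁺ < Hg²⁺ < Au⁺. Counting from the largest, position 2 is Hg²⁺.

Hg²⁺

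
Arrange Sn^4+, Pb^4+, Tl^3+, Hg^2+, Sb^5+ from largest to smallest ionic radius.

Work out protons and electrons: Sb^5+: 46 e⁻, Z=51, Sn^4+: 46 e⁻, Z=50, Pb^4+: 78 e⁻, Z=82, Tl^3+: 78 e⁻, Z=81, Hg^2+: 78 e⁻, Z=80. Sb^5+ < Sn^4+ (isoelectronic, higher Z=51 is smaller); Sn^4+ < Pb^4+ (same group, 1 shell fewer); Pb^4+ < Tl^3+ (isoelectronic, higher Z=82 is smaller); Tl^3+ < Hg^2+ (both 78 e⁻, Z=81>80).

Hg^2+ > Tl^3+ > Pb^4+ > Sn^4+ > Sb^5+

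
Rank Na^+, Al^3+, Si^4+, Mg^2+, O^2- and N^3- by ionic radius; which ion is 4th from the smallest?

All of these have 10 electrons (isoelectronic). With the same electron cloud, the ion with the most protons pulls it in tightest. Nuclear charges: Si^4+ (Z=14), Al^3+ (Z=13), Mg^2+ (Z=12), Na^+ (Z=11), O^2- (Z=8), N^3- (Z=7). Highest Z is smallest.
So the order is Si^4+ < Al^3+ < Mg^2+ < Na^+ < O^2- < N^3-; the 4th-smallest ion is Na^+.

Na^+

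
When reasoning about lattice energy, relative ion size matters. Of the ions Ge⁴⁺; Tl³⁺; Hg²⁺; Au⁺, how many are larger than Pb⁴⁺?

Work out protons and electrons: Ge⁴⁺: 28 e⁻, Z=32, Pb⁴⁺: 78 e⁻, Z=82, Tl³⁺: 78 e⁻, Z=81, Hg²⁺: 78 e⁻, Z=80, Au⁺: 78 e⁻, Z=79. Ge⁴⁺ < Pb⁴⁺ (same group, 2 shells fewer); Pb⁴⁺ < Tl³⁺ (isoelectronic, higher Z=82 is smaller); Tl³⁺ < Hg²⁺ (both 78 e⁻, Z=81>80); Hg²⁺ < Au⁺ (both 78 e⁻, Z=80>79).
Relative to Pb⁴⁺, the ions that are larger are Tl³⁺, Hg²⁺, Au⁺. That's 3.

3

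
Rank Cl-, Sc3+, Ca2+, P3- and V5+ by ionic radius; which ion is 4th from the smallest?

Cl-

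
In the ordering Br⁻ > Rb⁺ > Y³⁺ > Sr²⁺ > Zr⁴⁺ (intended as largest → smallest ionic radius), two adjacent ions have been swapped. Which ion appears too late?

Sr²⁺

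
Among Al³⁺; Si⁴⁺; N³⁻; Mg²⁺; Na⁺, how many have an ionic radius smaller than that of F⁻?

4

All of these have 10 electrons (isoelectronic). With the same electron cloud, the ion with the most protons pulls it in tightest. Nuclear charges: Si⁴⁺ (Z=14), Al³⁺ (Z=13), Mg²⁺ (Z=12), Na⁺ (Z=11), F⁻ (Z=9), N³⁻ (Z=7). Highest Z is smallest.
Overall: Si⁴⁺ < Al³⁺ < Mg²⁺ < Na⁺ < F⁻ < N³⁻. F⁻ has 4 below it and 1 above. Count: 4.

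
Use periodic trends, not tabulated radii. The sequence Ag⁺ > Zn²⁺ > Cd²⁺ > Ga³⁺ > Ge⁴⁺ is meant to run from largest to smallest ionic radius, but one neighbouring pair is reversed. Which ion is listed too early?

Zn²⁺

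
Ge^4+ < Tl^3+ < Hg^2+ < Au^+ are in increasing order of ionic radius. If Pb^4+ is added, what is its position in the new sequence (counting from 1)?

Electron counts and nuclear charges: Ge^4+: 28 e⁻, Z=32, Pb^4+: 78 e⁻, Z=82, Tl^3+: 78 e⁻, Z=81, Hg^2+: 78 e⁻, Z=80, Au^+: 78 e⁻, Z=79. Ge^4+ < Pb^4+ (same group, 2 shells fewer); Pb^4+ < Tl^3+ (both 78 e⁻, Z=82>81); Tl^3+ < Hg^2+ (both 78 e⁻, Z=81>80); Hg^2+ < Au^+ (both 78 e⁻, Z=80>79).
Putting Pb^4+ in gives Ge^4+ < Pb^4+ < Tl^3+ < Hg^2+ < Au^+; it lands at slot 2.

2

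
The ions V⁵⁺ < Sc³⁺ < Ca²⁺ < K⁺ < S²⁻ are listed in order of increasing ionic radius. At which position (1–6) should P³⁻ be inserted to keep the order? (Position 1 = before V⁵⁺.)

Isoelectronic series (18 e⁻ each). Size is set by nuclear charge: more protons means a smaller ion. V⁵⁺ (Z=23), Sc³⁺ (Z=21), Ca²⁺ (Z=20), K⁺ (Z=19), S²⁻ (Z=16), P³⁻ (Z=15).
Putting P³⁻ in gives V⁵⁺ < Sc³⁺ < Ca²⁺ < K⁺ < S²⁻ < P³⁻; it lands at slot 6.

6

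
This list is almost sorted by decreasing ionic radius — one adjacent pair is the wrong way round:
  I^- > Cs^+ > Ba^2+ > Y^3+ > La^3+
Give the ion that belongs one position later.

Scanning neighbour by neighbour, only Y^3+/La^3+ violates a trend: both in group 3 with the same charge; Y^3+ (period 5) has the smaller radius. That makes Y^3+ the one sitting a position early relative to where it belongs.

Y^3+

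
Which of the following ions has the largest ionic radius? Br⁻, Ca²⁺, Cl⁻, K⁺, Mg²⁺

Br⁻

First list Z and electron count for each: Mg²⁺: 10 e⁻, Z=12, Ca²⁺: 18 e⁻, Z=20, K⁺: 18 e⁻, Z=19, Cl⁻: 18 e⁻, Z=17, Br⁻: 36 e⁻, Z=35. Mg²⁺ < Ca²⁺ (same group, 1 shell fewer); Ca²⁺ < K⁺ (both 18 e⁻, Z=20>19); K⁺ < Cl⁻ (both 18 e⁻, Z=19>17); Cl⁻ < Br⁻ (same group, period 3 vs 4).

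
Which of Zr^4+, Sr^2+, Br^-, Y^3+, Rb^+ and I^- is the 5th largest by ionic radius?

Work out protons and electrons: Zr^4+ (Z=40, 36 e⁻), Y^3+ (Z=39, 36 e⁻), Sr^2+ (Z=38, 36 e⁻), Rb^+ (Z=37, 36 e⁻), Br^- (Z=35, 36 e⁻), I^- (Z=53, 54 e⁻). Zr^4+ < Y^3+ (isoelectronic, higher Z=40 is smaller); Y^3+ < Sr^2+ (isoelectronic, higher Z=39 is smaller); Sr^2+ < Rb^+ (both 36 e⁻, Z=38>37); Rb^+ < Br^- (both 36 e⁻, Z=37>35); Br^- < I^- (same group, 1 shell fewer).
So the order is Zr^4+ < Y^3+ < Sr^2+ < Rb^+ < Br^- < I^-; the 5th-largest ion is Y^3+.

Y^3+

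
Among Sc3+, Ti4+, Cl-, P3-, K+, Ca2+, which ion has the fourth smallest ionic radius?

These species are isoelectronic with 18 electrons. The only difference is the number of protons: Ti4+ (Z=22), Sc3+ (Z=21), Ca2+ (Z=20), K+ (Z=19), Cl- (Z=17), P3- (Z=15). The strongest nuclear pull (Ti4+) gives the smallest ion.
Ordering: Ti4+ < Sc3+ < Ca2+ < K+ < Cl- < P3-. The fourth smallest is K+.

K+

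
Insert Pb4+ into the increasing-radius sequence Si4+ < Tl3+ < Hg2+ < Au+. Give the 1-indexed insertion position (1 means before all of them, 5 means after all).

Si4+ has 10 e⁻ (Z=14), Pb4+ has 78 e⁻ (Z=82), Tl3+ has 78 e⁻ (Z=81), Hg2+ has 78 e⁻ (Z=80), Au+ has 78 e⁻ (Z=79). Si4+ < Pb4+ (same group, 3 shells fewer); Pb4+ < Tl3+ (both 78 e⁻, Z=82>81); Tl3+ < Hg2+ (isoelectronic, higher Z=81 is smaller); Hg2+ < Au+ (both 78 e⁻, Z=80>79).
Merged order: Si4+ < Pb4+ < Tl3+ < Hg2+ < Au+ — Pb4+ is number 2.

2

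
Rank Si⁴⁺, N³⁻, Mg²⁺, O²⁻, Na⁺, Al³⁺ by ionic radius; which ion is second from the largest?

O²⁻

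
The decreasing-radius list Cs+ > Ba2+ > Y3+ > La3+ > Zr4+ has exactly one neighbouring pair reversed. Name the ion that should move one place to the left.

La3+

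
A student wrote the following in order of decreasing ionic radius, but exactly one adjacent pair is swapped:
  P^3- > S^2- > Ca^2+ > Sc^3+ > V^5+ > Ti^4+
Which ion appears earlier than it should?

V^5+

The pair V^5+, Ti^4+ is the wrong way round — they are isoelectronic (18 e⁻) and V has more protons than Ti (23 vs 22), making V^5+ smaller. All other adjacent pairs agree with periodic trends, so V^5+ is the misplaced ion.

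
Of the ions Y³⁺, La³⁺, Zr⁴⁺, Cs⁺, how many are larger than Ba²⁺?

Electron counts and nuclear charges: Zr⁴⁺: 36 e⁻, Z=40, Y³⁺: 36 e⁻, Z=39, La³⁺: 54 e⁻, Z=57, Ba²⁺: 54 e⁻, Z=56, Cs⁺: 54 e⁻, Z=55. Zr⁴⁺ < Y³⁺ (both 36 e⁻, Z=40>39); Y³⁺ < La³⁺ (same group, period 5 vs 6); La³⁺ < Ba²⁺ (both 54 e⁻, Z=57>56); Ba²⁺ < Cs⁺ (both 54 e⁻, Z=56>55).
Overall: Zr⁴⁺ < Y³⁺ < La³⁺ < Ba²⁺ < Cs⁺. Ba²⁺ has 3 below it and 1 above. Count: 1.

1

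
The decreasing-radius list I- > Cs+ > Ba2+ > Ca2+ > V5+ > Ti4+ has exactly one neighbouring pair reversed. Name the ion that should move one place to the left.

The pair V5+, Ti4+ is the wrong way round — they are isoelectronic (18 e⁻) and V has more protons than Ti (23 vs 22), making V5+ smaller. All other adjacent pairs agree with periodic trends, so Ti4+ is the misplaced ion.

Ti4+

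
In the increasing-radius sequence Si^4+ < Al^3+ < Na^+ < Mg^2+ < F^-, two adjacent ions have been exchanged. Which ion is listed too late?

Check each adjacent pair. Na^+ and Mg^2+ are reversed: both have 10 electrons but Z(Mg)=12 > Z(Na)=11, so Mg^2+ should be the smaller of the two. No other neighbouring pair contradicts the periodic trends, so Mg^2+ is the ion listed too late.

Mg^2+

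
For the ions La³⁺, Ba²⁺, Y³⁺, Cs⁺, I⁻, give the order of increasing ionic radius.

Y³⁺ < La³⁺ < Ba²⁺ < Cs⁺ < I⁻

Electron counts and nuclear charges: Y³⁺: 36 e⁻, Z=39, La³⁺: 54 e⁻, Z=57, Ba²⁺: 54 e⁻, Z=56, Cs⁺: 54 e⁻, Z=55, I⁻: 54 e⁻, Z=53. Y³⁺ < La³⁺ (same group, 1 shell fewer); La³⁺ < Ba²⁺ (isoelectronic, higher Z=57 is smaller); Ba²⁺ < Cs⁺ (isoelectronic, higher Z=56 is smaller); Cs⁺ < I⁻ (isoelectronic, higher Z=55 is smaller).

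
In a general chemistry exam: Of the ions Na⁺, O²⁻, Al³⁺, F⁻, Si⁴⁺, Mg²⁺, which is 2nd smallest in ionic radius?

All of these have 10 electrons (isoelectronic). With the same electron cloud, the ion with the most protons pulls it in tightest. Nuclear charges: Si⁴⁺ (Z=14), Al³⁺ (Z=13), Mg²⁺ (Z=12), Na⁺ (Z=11), F⁻ (Z=9), O²⁻ (Z=8). Highest Z is smallest.
Ordering: Si⁴⁺ < Al³⁺ < Mg²⁺ < Na⁺ < F⁻ < O²⁻. The 2nd smallest is Al³⁺.

Al³⁺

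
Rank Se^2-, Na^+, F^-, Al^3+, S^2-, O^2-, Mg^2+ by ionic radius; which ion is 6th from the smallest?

S^2-

Al^3+ has 10 e⁻ (Z=13), Mg^2+ has 10 e⁻ (Z=12), Na^+ has 10 e⁻ (Z=11), F^- has 10 e⁻ (Z=9), O^2- has 10 e⁻ (Z=8), S^2- has 18 e⁻ (Z=16), Se^2- has 36 e⁻ (Z=34). Al^3+ < Mg^2+ (isoelectronic, higher Z=13 is smaller); Mg^2+ < Na^+ (isoelectronic, higher Z=12 is smaller); Na^+ < F^- (isoelectronic, higher Z=11 is smaller); F^- < O^2- (both 10 e⁻, Z=9>8); O^2- < S^2- (same group, 1 shell fewer); S^2- < Se^2- (same group, period 3 vs 4).
That gives Al^3+ < Mg^2+ < Na^+ < F^- < O^2- < S^2- < Se^2-. From the smallest end, number 6 is S^2-.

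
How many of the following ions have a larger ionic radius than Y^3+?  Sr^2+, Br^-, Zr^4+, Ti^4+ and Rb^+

3

Electron counts and nuclear charges: Ti^4+ (Z=22, 18 e⁻), Zr^4+ (Z=40, 36 e⁻), Y^3+ (Z=39, 36 e⁻), Sr^2+ (Z=38, 36 e⁻), Rb^+ (Z=37, 36 e⁻), Br^- (Z=35, 36 e⁻). Ti^4+ < Zr^4+ (same group, period 4 vs 5); Zr^4+ < Y^3+ (isoelectronic, higher Z=40 is smaller); Y^3+ < Sr^2+ (isoelectronic, higher Z=39 is smaller); Sr^2+ < Rb^+ (isoelectronic, higher Z=38 is smaller); Rb^+ < Br^- (both 36 e⁻, Z=37>35).
Relative to Y^3+, the ions that are larger are Sr^2+, Rb^+, Br^-. Count: 3.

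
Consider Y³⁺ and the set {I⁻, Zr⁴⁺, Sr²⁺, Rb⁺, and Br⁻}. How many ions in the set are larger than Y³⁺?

Zr⁴⁺: 36 e⁻, Z=40, Y³⁺: 36 e⁻, Z=39, Sr²⁺: 36 e⁻, Z=38, Rb⁺: 36 e⁻, Z=37, Br⁻: 36 e⁻, Z=35, I⁻: 54 e⁻, Z=53. Zr⁴⁺ < Y³⁺ (both 36 e⁻, Z=40>39); Y³⁺ < Sr²⁺ (both 36 e⁻, Z=39>38); Sr²⁺ < Rb⁺ (both 36 e⁻, Z=38>37); Rb⁺ < Br⁻ (both 36 e⁻, Z=37>35); Br⁻ < I⁻ (same group, period 4 vs 5).
Relative to Y³⁺, the ions that are larger are Sr²⁺, Rb⁺, Br⁻, I⁻. That's 4.

4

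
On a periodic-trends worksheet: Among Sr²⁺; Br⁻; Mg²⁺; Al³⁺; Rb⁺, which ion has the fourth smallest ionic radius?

Electron counts and nuclear charges: Al³⁺ (Z=13, 10 e⁻), Mg²⁺ (Z=12, 10 e⁻), Sr²⁺ (Z=38, 36 e⁻), Rb⁺ (Z=37, 36 e⁻), Br⁻ (Z=35, 36 e⁻). Al³⁺ < Mg²⁺ (both 10 e⁻, Z=13>12); Mg²⁺ < Sr²⁺ (same group, period 3 vs 5); Sr²⁺ < Rb⁺ (isoelectronic, higher Z=38 is smaller); Rb⁺ < Br⁻ (both 36 e⁻, Z=37>35).
So the order is Al³⁺ < Mg²⁺ < Sr²⁺ < Rb⁺ < Br⁻; the 4th-smallest ion is Rb⁺.

Rb⁺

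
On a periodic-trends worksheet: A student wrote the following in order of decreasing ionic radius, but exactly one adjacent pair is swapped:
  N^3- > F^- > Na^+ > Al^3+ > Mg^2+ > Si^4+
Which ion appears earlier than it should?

Al^3+

Compare adjacent ions: Al^3+ and Mg^2+ share 10 electrons; the higher nuclear charge on Al (Z=13) contracts it more, so Al^3+ < Mg^2+ — yet in this decreasing list Al^3+ sits before Mg^2+. Nothing else is reversed, so Al^3+ should move one place to the right.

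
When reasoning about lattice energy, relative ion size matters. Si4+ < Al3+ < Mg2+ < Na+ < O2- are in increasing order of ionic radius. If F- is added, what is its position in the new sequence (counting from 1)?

5

All of these have 10 electrons (isoelectronic). With the same electron cloud, the ion with the most protons pulls it in tightest. Nuclear charges: Si4+ (Z=14), Al3+ (Z=13), Mg2+ (Z=12), Na+ (Z=11), F- (Z=9), O2- (Z=8). Highest Z is smallest.
With F- included the full order is Si4+ < Al3+ < Mg2+ < Na+ < F- < O2-, so it takes position 5.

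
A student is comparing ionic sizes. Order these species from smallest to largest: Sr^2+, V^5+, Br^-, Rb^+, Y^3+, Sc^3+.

V^5+ < Sc^3+ < Y^3+ < Sr^2+ < Rb^+ < Br^-

V^5+: 18 e⁻, Z=23, Sc^3+: 18 e⁻, Z=21, Y^3+: 36 e⁻, Z=39, Sr^2+: 36 e⁻, Z=38, Rb^+: 36 e⁻, Z=37, Br^-: 36 e⁻, Z=35. V^5+ < Sc^3+ (both 18 e⁻, Z=23>21); Sc^3+ < Y^3+ (same group, period 4 vs 5); Y^3+ < Sr^2+ (both 36 e⁻, Z=39>38); Sr^2+ < Rb^+ (both 36 e⁻, Z=38>37); Rb^+ < Br^- (isoelectronic, higher Z=37 is smaller).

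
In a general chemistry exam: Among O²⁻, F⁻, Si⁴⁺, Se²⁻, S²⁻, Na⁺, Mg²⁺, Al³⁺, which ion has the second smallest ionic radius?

Work out protons and electrons: Si⁴⁺: 10 e⁻, Z=14, Al³⁺: 10 e⁻, Z=13, Mg²⁺: 10 e⁻, Z=12, Na⁺: 10 e⁻, Z=11, F⁻: 10 e⁻, Z=9, O²⁻: 10 e⁻, Z=8, S²⁻: 18 e⁻, Z=16, Se²⁻: 36 e⁻, Z=34. Si⁴⁺ < Al³⁺ (both 10 e⁻, Z=14>13); Al³⁺ < Mg²⁺ (isoelectronic, higher Z=13 is smaller); Mg²⁺ < Na⁺ (both 10 e⁻, Z=12>11); Na⁺ < F⁻ (isoelectronic, higher Z=11 is smaller); F⁻ < O²⁻ (both 10 e⁻, Z=9>8); O²⁻ < S²⁻ (same group, period 2 vs 3); S²⁻ < Se²⁻ (same group, 1 shell fewer).
That gives Si⁴⁺ < Al³⁺ < Mg²⁺ < Na⁺ < F⁻ < O²⁻ < S²⁻ < Se²⁻. From the smallest end, number 2 is Al³⁺.

Al³⁺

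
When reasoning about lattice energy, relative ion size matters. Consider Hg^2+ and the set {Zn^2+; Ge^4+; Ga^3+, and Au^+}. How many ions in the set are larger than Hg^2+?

1

Tabulating Z and e⁻: Ge^4+ has 28 e⁻ (Z=32), Ga^3+ has 28 e⁻ (Z=31), Zn^2+ has 28 e⁻ (Z=30), Hg^2+ has 78 e⁻ (Z=80), Au^+ has 78 e⁻ (Z=79). Ge^4+ < Ga^3+ (isoelectronic, higher Z=32 is smaller); Ga^3+ < Zn^2+ (both 28 e⁻, Z=31>30); Zn^2+ < Hg^2+ (same group, period 4 vs 6); Hg^2+ < Au^+ (both 78 e⁻, Z=80>79).
Relative to Hg^2+, the ions that are larger are Au^+. So 1 is larger.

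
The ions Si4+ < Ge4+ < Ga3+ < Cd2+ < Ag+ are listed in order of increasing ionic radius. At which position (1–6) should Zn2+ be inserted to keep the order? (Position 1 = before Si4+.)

Electron counts and nuclear charges: Si4+ has 10 e⁻ (Z=14), Ge4+ has 28 e⁻ (Z=32), Ga3+ has 28 e⁻ (Z=31), Zn2+ has 28 e⁻ (Z=30), Cd2+ has 46 e⁻ (Z=48), Ag+ has 46 e⁻ (Z=47). Si4+ < Ge4+ (same group, period 3 vs 4); Ge4+ < Ga3+ (isoelectronic, higher Z=32 is smaller); Ga3+ < Zn2+ (both 28 e⁻, Z=31>30); Zn2+ < Cd2+ (same group, period 4 vs 5); Cd2+ < Ag+ (isoelectronic, higher Z=48 is smaller).
Putting Zn2+ in gives Si4+ < Ge4+ < Ga3+ < Zn2+ < Cd2+ < Ag+; it lands at slot 4.

4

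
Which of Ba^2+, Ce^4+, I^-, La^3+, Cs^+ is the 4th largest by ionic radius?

La^3+

Each ion has 54 electrons. The ranking follows nuclear charge in reverse — greater Z gives a smaller radius. Ce^4+ (Z=58), La^3+ (Z=57), Ba^2+ (Z=56), Cs^+ (Z=55), I^- (Z=53).
Full ascending order: Ce^4+ < La^3+ < Ba^2+ < Cs^+ < I^-. Counting from the largest, position 4 is La^3+.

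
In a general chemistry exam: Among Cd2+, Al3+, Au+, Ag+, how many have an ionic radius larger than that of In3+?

Work out protons and electrons: Al3+ has 10 e⁻ (Z=13), In3+ has 46 e⁻ (Z=49), Cd2+ has 46 e⁻ (Z=48), Ag+ has 46 e⁻ (Z=47), Au+ has 78 e⁻ (Z=79). Al3+ < In3+ (same group, 2 shells fewer); In3+ < Cd2+ (both 46 e⁻, Z=49>48); Cd2+ < Ag+ (both 46 e⁻, Z=48>47); Ag+ < Au+ (same group, 1 shell fewer).
Ordering all of them (including In3+) by radius gives Al3+ < In3+ < Cd2+ < Ag+ < Au+. Count: 3.

3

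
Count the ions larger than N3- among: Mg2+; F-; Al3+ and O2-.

0

Isoelectronic series (10 e⁻ each). Size is set by nuclear charge: more protons means a smaller ion. Al3+ (Z=13), Mg2+ (Z=12), F- (Z=9), O2- (Z=8), N3- (Z=7).
Overall: Al3+ < Mg2+ < F- < O2- < N3-. N3- has 4 below it and 0 above. So 0 are larger.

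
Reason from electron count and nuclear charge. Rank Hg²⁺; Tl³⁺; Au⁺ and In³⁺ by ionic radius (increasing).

In³⁺ < Tl³⁺ < Hg²⁺ < Au⁺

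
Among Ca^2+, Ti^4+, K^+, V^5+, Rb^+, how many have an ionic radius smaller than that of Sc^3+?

V^5+ has 18 e⁻ (Z=23), Ti^4+ has 18 e⁻ (Z=22), Sc^3+ has 18 e⁻ (Z=21), Ca^2+ has 18 e⁻ (Z=20), K^+ has 18 e⁻ (Z=19), Rb^+ has 36 e⁻ (Z=37). V^5+ < Ti^4+ (isoelectronic, higher Z=23 is smaller); Ti^4+ < Sc^3+ (isoelectronic, higher Z=22 is smaller); Sc^3+ < Ca^2+ (isoelectronic, higher Z=21 is smaller); Ca^2+ < K^+ (both 18 e⁻, Z=20>19); K^+ < Rb^+ (same group, 1 shell fewer).
Ordering all of them (including Sc^3+) by radius gives V^5+ < Ti^4+ < Sc^3+ < Ca^2+ < K^+ < Rb^+. That's 2.

2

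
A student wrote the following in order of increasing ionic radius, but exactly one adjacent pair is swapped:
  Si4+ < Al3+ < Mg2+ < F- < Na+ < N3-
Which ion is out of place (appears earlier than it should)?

F-

The pair F-, Na+ is the wrong way round — both have 10 electrons but Z(Na)=11 > Z(F)=9, so Na+ should be the smaller of the two. All other adjacent pairs agree with periodic trends, so F- is the misplaced ion.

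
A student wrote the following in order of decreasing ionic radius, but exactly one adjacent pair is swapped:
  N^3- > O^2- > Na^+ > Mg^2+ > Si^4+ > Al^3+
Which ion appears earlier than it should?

Compare adjacent ions: Si^4+ and Al^3+ share 10 electrons; the higher nuclear charge on Si (Z=14) contracts it more, so Si^4+ < Al^3+ — yet in this decreasing list Si^4+ sits before Al^3+. Nothing else is reversed, so Si^4+ should move one place to the right.

Si^4+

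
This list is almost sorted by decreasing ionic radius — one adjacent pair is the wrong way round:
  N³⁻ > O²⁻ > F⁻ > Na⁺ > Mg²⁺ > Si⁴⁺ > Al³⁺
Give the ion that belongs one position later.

Check each adjacent pair. Si⁴⁺ and Al³⁺ are reversed: both have 10 electrons but Z(Si)=14 > Z(Al)=13, so Si⁴⁺ should be the smaller of the two. No other neighbouring pair contradicts the periodic trends, so Si⁴⁺ is the ion listed too early.

Si⁴⁺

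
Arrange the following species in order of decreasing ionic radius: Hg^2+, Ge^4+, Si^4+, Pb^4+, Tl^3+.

Electron counts and nuclear charges: Si^4+ has 10 e⁻ (Z=14), Ge^4+ has 28 e⁻ (Z=32), Pb^4+ has 78 e⁻ (Z=82), Tl^3+ has 78 e⁻ (Z=81), Hg^2+ has 78 e⁻ (Z=80). Si^4+ < Ge^4+ (same group, period 3 vs 4); Ge^4+ < Pb^4+ (same group, 2 shells fewer); Pb^4+ < Tl^3+ (isoelectronic, higher Z=82 is smaller); Tl^3+ < Hg^2+ (isoelectronic, higher Z=81 is smaller).

Hg^2+ > Tl^3+ > Pb^4+ > Ge^4+ > Si^4+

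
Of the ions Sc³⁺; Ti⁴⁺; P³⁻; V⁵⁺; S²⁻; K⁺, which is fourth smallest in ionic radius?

K⁺

Isoelectronic series (18 e⁻ each). Size is set by nuclear charge: more protons means a smaller ion. V⁵⁺ (Z=23), Ti⁴⁺ (Z=22), Sc³⁺ (Z=21), K⁺ (Z=19), S²⁻ (Z=16), P³⁻ (Z=15).
Ordering: V⁵⁺ < Ti⁴⁺ < Sc³⁺ < K⁺ < S²⁻ < P³⁻. The fourth smallest is K⁺.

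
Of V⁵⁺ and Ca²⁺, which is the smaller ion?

V⁵⁺

These species are isoelectronic with 18 electrons. The only difference is the number of protons: V⁵⁺ (Z=23), Ca²⁺ (Z=20). The strongest nuclear pull (V⁵⁺) gives the smallest ion.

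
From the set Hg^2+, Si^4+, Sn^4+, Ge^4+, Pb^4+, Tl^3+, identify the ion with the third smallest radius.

Sn^4+

Electron counts and nuclear charges: Si^4+: 10 e⁻, Z=14, Ge^4+: 28 e⁻, Z=32, Sn^4+: 46 e⁻, Z=50, Pb^4+: 78 e⁻, Z=82, Tl^3+: 78 e⁻, Z=81, Hg^2+: 78 e⁻, Z=80. Si^4+ < Ge^4+ (same group, period 3 vs 4); Ge^4+ < Sn^4+ (same group, period 4 vs 5); Sn^4+ < Pb^4+ (same group, 1 shell fewer); Pb^4+ < Tl^3+ (both 78 e⁻, Z=82>81); Tl^3+ < Hg^2+ (both 78 e⁻, Z=81>80).
So the order is Si^4+ < Ge^4+ < Sn^4+ < Pb^4+ < Tl^3+ < Hg^2+; the 3rd-smallest ion is Sn^4+.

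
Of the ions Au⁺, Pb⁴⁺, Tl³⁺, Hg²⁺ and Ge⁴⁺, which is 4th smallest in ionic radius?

Hg²⁺

First list Z and electron count for each: Ge⁴⁺ has 28 e⁻ (Z=32), Pb⁴⁺ has 78 e⁻ (Z=82), Tl³⁺ has 78 e⁻ (Z=81), Hg²⁺ has 78 e⁻ (Z=80), Au⁺ has 78 e⁻ (Z=79). Ge⁴⁺ < Pb⁴⁺ (same group, period 4 vs 6); Pb⁴⁺ < Tl³⁺ (isoelectronic, higher Z=82 is smaller); Tl³⁺ < Hg²⁺ (isoelectronic, higher Z=81 is smaller); Hg²⁺ < Au⁺ (isoelectronic, higher Z=80 is smaller).
So the order is Ge⁴⁺ < Pb⁴⁺ < Tl³⁺ < Hg²⁺ < Au⁺; the 4th-smallest ion is Hg²⁺.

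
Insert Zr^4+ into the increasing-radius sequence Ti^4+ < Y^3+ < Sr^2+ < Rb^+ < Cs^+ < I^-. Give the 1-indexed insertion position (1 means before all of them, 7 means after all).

2

Tabulating Z and e⁻: Ti^4+ (Z=22, 18 e⁻), Zr^4+ (Z=40, 36 e⁻), Y^3+ (Z=39, 36 e⁻), Sr^2+ (Z=38, 36 e⁻), Rb^+ (Z=37, 36 e⁻), Cs^+ (Z=55, 54 e⁻), I^- (Z=53, 54 e⁻). Ti^4+ < Zr^4+ (same group, 1 shell fewer); Zr^4+ < Y^3+ (isoelectronic, higher Z=40 is smaller); Y^3+ < Sr^2+ (isoelectronic, higher Z=39 is smaller); Sr^2+ < Rb^+ (both 36 e⁻, Z=38>37); Rb^+ < Cs^+ (same group, period 5 vs 6); Cs^+ < I^- (both 54 e⁻, Z=55>53).
The complete sequence is Ti^4+ < Zr^4+ < Y^3+ < Sr^2+ < Rb^+ < Cs^+ < I^-. Zr^4+ sits at position 2.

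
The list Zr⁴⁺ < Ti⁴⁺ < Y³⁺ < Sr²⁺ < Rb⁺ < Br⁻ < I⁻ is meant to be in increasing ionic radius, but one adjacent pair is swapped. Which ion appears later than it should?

Ti⁴⁺

Scanning neighbour by neighbour, only Zr⁴⁺/Ti⁴⁺ violates a trend: same group and charge — period 4 sits above period 5, so Ti⁴⁺ is smaller. That makes Ti⁴⁺ the one sitting a position late relative to where it belongs.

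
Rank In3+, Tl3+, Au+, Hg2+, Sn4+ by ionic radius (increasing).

Sn4+ < In3+ < Tl3+ < Hg2+ < Au+

Sn4+ has 46 e⁻ (Z=50), In3+ has 46 e⁻ (Z=49), Tl3+ has 78 e⁻ (Z=81), Hg2+ has 78 e⁻ (Z=80), Au+ has 78 e⁻ (Z=79). Sn4+ < In3+ (isoelectronic, higher Z=50 is smaller); In3+ < Tl3+ (same group, 1 shell fewer); Tl3+ < Hg2+ (both 78 e⁻, Z=81>80); Hg2+ < Au+ (isoelectronic, higher Z=80 is smaller).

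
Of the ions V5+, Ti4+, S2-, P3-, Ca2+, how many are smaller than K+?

3

All of these have 18 electrons (isoelectronic). With the same electron cloud, the ion with the most protons pulls it in tightest. Nuclear charges: V5+ (Z=23), Ti4+ (Z=22), Ca2+ (Z=20), K+ (Z=19), S2- (Z=16), P3- (Z=15). Highest Z is smallest.
Relative to K+, the ions that are smaller are V5+, Ti4+, Ca2+. So 3 are smaller.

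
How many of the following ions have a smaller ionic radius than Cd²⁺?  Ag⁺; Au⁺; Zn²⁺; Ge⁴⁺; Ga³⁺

3

First list Z and electron count for each: Ge⁴⁺ has 28 e⁻ (Z=32), Ga³⁺ has 28 e⁻ (Z=31), Zn²⁺ has 28 e⁻ (Z=30), Cd²⁺ has 46 e⁻ (Z=48), Ag⁺ has 46 e⁻ (Z=47), Au⁺ has 78 e⁻ (Z=79). Ge⁴⁺ < Ga³⁺ (both 28 e⁻, Z=32>31); Ga³⁺ < Zn²⁺ (isoelectronic, higher Z=31 is smaller); Zn²⁺ < Cd²⁺ (same group, period 4 vs 5); Cd²⁺ < Ag⁺ (isoelectronic, higher Z=48 is smaller); Ag⁺ < Au⁺ (same group, 1 shell fewer).
Ordering all of them (including Cd²⁺) by radius gives Ge⁴⁺ < Ga³⁺ < Zn²⁺ < Cd²⁺ < Ag⁺ < Au⁺. Count: 3.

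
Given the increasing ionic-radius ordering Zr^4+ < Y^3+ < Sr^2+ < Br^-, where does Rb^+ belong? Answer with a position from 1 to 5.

4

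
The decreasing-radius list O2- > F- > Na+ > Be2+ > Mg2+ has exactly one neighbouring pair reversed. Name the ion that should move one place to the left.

Compare adjacent ions: same group and charge — period 2 sits above period 3, so Be2+ is smaller — yet in this decreasing list Be2+ sits before Mg2+. Nothing else is reversed, so Mg2+ should move one place to the left.

Mg2+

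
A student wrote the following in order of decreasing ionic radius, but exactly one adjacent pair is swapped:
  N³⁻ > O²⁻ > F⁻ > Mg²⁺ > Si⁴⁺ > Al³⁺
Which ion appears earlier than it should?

Check each adjacent pair. Si⁴⁺ and Al³⁺ are reversed: both have 10 electrons but Z(Si)=14 > Z(Al)=13, so Si⁴⁺ should be the smaller of the two. No other neighbouring pair contradicts the periodic trends, so Si⁴⁺ is the ion listed too early.

Si⁴⁺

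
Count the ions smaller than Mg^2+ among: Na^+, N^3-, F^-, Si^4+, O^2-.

These species are isoelectronic with 10 electrons. The only difference is the number of protons: Si^4+ (Z=14), Mg^2+ (Z=12), Na^+ (Z=11), F^- (Z=9), O^2- (Z=8), N^3- (Z=7). The strongest nuclear pull (Si^4+) gives the smallest ion.
Ordering all of them (including Mg^2+) by radius gives Si^4+ < Mg^2+ < Na^+ < F^- < O^2- < N^3-. That's 1.

1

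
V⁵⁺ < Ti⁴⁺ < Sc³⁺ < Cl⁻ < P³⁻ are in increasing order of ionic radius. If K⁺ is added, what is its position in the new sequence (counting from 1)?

All of these have 18 electrons (isoelectronic). With the same electron cloud, the ion with the most protons pulls it in tightest. Nuclear charges: V⁵⁺ (Z=23), Ti⁴⁺ (Z=22), Sc³⁺ (Z=21), K⁺ (Z=19), Cl⁻ (Z=17), P³⁻ (Z=15). Highest Z is smallest.
Merged order: V⁵⁺ < Ti⁴⁺ < Sc³⁺ < K⁺ < Cl⁻ < P³⁻ — K⁺ is number 4.

4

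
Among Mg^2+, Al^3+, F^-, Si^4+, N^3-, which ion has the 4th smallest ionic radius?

All of these have 10 electrons (isoelectronic). With the same electron cloud, the ion with the most protons pulls it in tightest. Nuclear charges: Si^4+ (Z=14), Al^3+ (Z=13), Mg^2+ (Z=12), F^- (Z=9), N^3- (Z=7). Highest Z is smallest.
That gives Si^4+ < Al^3+ < Mg^2+ < F^- < N^3-. From the smallest end, number 4 is F^-.

F^-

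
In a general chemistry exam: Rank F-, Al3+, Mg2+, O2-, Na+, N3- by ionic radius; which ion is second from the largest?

O2-

These species are isoelectronic with 10 electrons. The only difference is the number of protons: Al3+ (Z=13), Mg2+ (Z=12), Na+ (Z=11), F- (Z=9), O2- (Z=8), N3- (Z=7). The strongest nuclear pull (Al3+) gives the smallest ion.
Full ascending order: Al3+ < Mg2+ < Na+ < F- < O2- < N3-. Counting from the largest, position 2 is O2-.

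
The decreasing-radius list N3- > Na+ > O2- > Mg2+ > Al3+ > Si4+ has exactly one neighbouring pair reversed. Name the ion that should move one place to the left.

O2-

The pair Na+, O2- is the wrong way round — both have 10 electrons but Z(Na)=11 > Z(O)=8, so Na+ should be the smaller of the two. All other adjacent pairs agree with periodic trends, so O2- is the misplaced ion.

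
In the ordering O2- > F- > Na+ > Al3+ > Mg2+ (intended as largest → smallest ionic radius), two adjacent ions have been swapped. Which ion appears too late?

Compare adjacent ions: both have 10 electrons but Z(Al)=13 > Z(Mg)=12, so Al3+ should be the smaller of the two — yet in this decreasing list Al3+ sits before Mg2+. Nothing else is reversed, so Mg2+ should move one place to the left.

Mg2+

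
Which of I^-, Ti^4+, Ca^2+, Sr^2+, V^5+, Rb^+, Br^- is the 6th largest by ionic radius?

Work out protons and electrons: V^5+: 18 e⁻, Z=23, Ti^4+: 18 e⁻, Z=22, Ca^2+: 18 e⁻, Z=20, Sr^2+: 36 e⁻, Z=38, Rb^+: 36 e⁻, Z=37, Br^-: 36 e⁻, Z=35, I^-: 54 e⁻, Z=53. V^5+ < Ti^4+ (both 18 e⁻, Z=23>22); Ti^4+ < Ca^2+ (both 18 e⁻, Z=22>20); Ca^2+ < Sr^2+ (same group, period 4 vs 5); Sr^2+ < Rb^+ (isoelectronic, higher Z=38 is smaller); Rb^+ < Br^- (isoelectronic, higher Z=37 is smaller); Br^- < I^- (same group, 1 shell fewer).
That gives V^5+ < Ti^4+ < Ca^2+ < Sr^2+ < Rb^+ < Br^- < I^-. From the largest end, number 6 is Ti^4+.

Ti^4+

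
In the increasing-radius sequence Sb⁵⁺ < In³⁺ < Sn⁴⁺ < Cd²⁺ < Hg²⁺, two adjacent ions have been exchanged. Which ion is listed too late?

Sn⁴⁺

The pair In³⁺, Sn⁴⁺ is the wrong way round — both have 46 electrons but Z(Sn)=50 > Z(In)=49, so Sn⁴⁺ should be the smaller of the two. All other adjacent pairs agree with periodic trends, so Sn⁴⁺ is the misplaced ion.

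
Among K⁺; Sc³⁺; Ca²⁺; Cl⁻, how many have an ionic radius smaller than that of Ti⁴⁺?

0

Isoelectronic series (18 e⁻ each). Size is set by nuclear charge: more protons means a smaller ion. Ti⁴⁺ (Z=22), Sc³⁺ (Z=21), Ca²⁺ (Z=20), K⁺ (Z=19), Cl⁻ (Z=17).
Overall: Ti⁴⁺ < Sc³⁺ < Ca²⁺ < K⁺ < Cl⁻. Ti⁴⁺ has 0 below it and 4 above. So 0 are smaller.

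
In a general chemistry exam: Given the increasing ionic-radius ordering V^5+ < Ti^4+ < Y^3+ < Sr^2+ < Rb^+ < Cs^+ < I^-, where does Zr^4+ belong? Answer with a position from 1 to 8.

Tabulating Z and e⁻: V^5+ (Z=23, 18 e⁻), Ti^4+ (Z=22, 18 e⁻), Zr^4+ (Z=40, 36 e⁻), Y^3+ (Z=39, 36 e⁻), Sr^2+ (Z=38, 36 e⁻), Rb^+ (Z=37, 36 e⁻), Cs^+ (Z=55, 54 e⁻), I^- (Z=53, 54 e⁻). V^5+ < Ti^4+ (isoelectronic, higher Z=23 is smaller); Ti^4+ < Zr^4+ (same group, period 4 vs 5); Zr^4+ < Y^3+ (isoelectronic, higher Z=40 is smaller); Y^3+ < Sr^2+ (both 36 e⁻, Z=39>38); Sr^2+ < Rb^+ (both 36 e⁻, Z=38>37); Rb^+ < Cs^+ (same group, 1 shell fewer); Cs^+ < I^- (both 54 e⁻, Z=55>53).
Putting Zr^4+ in gives V^5+ < Ti^4+ < Zr^4+ < Y^3+ < Sr^2+ < Rb^+ < Cs^+ < I^-; it lands at slot 3.

3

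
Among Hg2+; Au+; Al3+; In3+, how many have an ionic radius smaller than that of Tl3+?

2

Work out protons and electrons: Al3+ has 10 e⁻ (Z=13), In3+ has 46 e⁻ (Z=49), Tl3+ has 78 e⁻ (Z=81), Hg2+ has 78 e⁻ (Z=80), Au+ has 78 e⁻ (Z=79). Al3+ < In3+ (same group, 2 shells fewer); In3+ < Tl3+ (same group, 1 shell fewer); Tl3+ < Hg2+ (isoelectronic, higher Z=81 is smaller); Hg2+ < Au+ (isoelectronic, higher Z=80 is smaller).
Placing each against Tl3+: smaller — Al3+, In3+; larger — Hg2+, Au+. So 2 are smaller.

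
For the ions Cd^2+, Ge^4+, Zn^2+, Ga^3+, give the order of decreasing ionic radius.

Work out protons and electrons: Ge^4+: 28 e⁻, Z=32, Ga^3+: 28 e⁻, Z=31, Zn^2+: 28 e⁻, Z=30, Cd^2+: 46 e⁻, Z=48. Ge^4+ < Ga^3+ (isoelectronic, higher Z=32 is smaller); Ga^3+ < Zn^2+ (both 28 e⁻, Z=31>30); Zn^2+ < Cd^2+ (same group, period 4 vs 5).

Cd^2+ > Zn^2+ > Ga^3+ > Ge^4+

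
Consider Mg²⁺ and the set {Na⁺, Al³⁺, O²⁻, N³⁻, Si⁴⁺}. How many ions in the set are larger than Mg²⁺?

All of these have 10 electrons (isoelectronic). With the same electron cloud, the ion with the most protons pulls it in tightest. Nuclear charges: Si⁴⁺ (Z=14), Al³⁺ (Z=13), Mg²⁺ (Z=12), Na⁺ (Z=11), O²⁻ (Z=8), N³⁻ (Z=7). Highest Z is smallest.
Overall: Si⁴⁺ < Al³⁺ < Mg²⁺ < Na⁺ < O²⁻ < N³⁻. Mg²⁺ has 2 below it and 3 above. That's 3.

3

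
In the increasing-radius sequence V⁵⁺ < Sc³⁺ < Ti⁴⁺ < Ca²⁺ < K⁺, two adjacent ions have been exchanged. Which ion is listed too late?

Ti⁴⁺

The pair Sc³⁺, Ti⁴⁺ is the wrong way round — Ti⁴⁺ and Sc³⁺ share 18 electrons; the higher nuclear charge on Ti (Z=22) contracts it more, so Ti⁴⁺ < Sc³⁺. All other adjacent pairs agree with periodic trends, so Ti⁴⁺ is the misplaced ion.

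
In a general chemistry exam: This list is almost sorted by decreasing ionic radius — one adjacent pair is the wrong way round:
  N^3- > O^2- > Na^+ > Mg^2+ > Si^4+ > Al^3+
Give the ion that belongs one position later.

Si^4+

Check each adjacent pair. Si^4+ and Al^3+ are reversed: Si^4+ and Al^3+ share 10 electrons; the higher nuclear charge on Si (Z=14) contracts it more, so Si^4+ < Al^3+. No other neighbouring pair contradicts the periodic trends, so Si^4+ is the ion listed too early.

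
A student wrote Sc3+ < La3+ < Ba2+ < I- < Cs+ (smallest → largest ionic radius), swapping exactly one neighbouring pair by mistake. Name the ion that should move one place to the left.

Scanning neighbour by neighbour, only I-/Cs+ violates a trend: Cs+ and I- share 54 electrons; the higher nuclear charge on Cs (Z=55) contracts it more, so Cs+ < I-. That makes Cs+ the one sitting a position late relative to where it belongs.

Cs+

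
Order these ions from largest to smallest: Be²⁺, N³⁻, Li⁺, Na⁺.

Tabulating Z and e⁻: Be²⁺ has 2 e⁻ (Z=4), Li⁺ has 2 e⁻ (Z=3), Na⁺ has 10 e⁻ (Z=11), N³⁻ has 10 e⁻ (Z=7). Be²⁺ < Li⁺ (isoelectronic, higher Z=4 is smaller); Li⁺ < Na⁺ (same group, period 2 vs 3); Na⁺ < N³⁻ (both 10 e⁻, Z=11>7).

N³⁻ > Na⁺ > Li⁺ > Be²⁺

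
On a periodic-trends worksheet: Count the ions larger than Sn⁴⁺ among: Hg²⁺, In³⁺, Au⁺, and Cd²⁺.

Tabulating Z and e⁻: Sn⁴⁺: 46 e⁻, Z=50, In³⁺: 46 e⁻, Z=49, Cd²⁺: 46 e⁻, Z=48, Hg²⁺: 78 e⁻, Z=80, Au⁺: 78 e⁻, Z=79. Sn⁴⁺ < In³⁺ (isoelectronic, higher Z=50 is smaller); In³⁺ < Cd²⁺ (both 46 e⁻, Z=49>48); Cd²⁺ < Hg²⁺ (same group, period 5 vs 6); Hg²⁺ < Au⁺ (isoelectronic, higher Z=80 is smaller).
Relative to Sn⁴⁺, the ions that are larger are In³⁺, Cd²⁺, Hg²⁺, Au⁺. Count: 4.

4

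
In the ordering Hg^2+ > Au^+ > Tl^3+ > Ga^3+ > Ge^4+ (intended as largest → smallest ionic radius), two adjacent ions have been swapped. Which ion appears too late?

Check each adjacent pair. Hg^2+ and Au^+ are reversed: both have 78 electrons but Z(Hg)=80 > Z(Au)=79, so Hg^2+ should be the smaller of the two. No other neighbouring pair contradicts the periodic trends, so Au^+ is the ion listed too late.

Au^+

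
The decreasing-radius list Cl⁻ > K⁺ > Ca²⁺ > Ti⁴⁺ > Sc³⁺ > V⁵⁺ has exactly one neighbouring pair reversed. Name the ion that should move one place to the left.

Check each adjacent pair. Ti⁴⁺ and Sc³⁺ are reversed: they are isoelectronic (18 e⁻) and Ti has more protons than Sc (22 vs 21), making Ti⁴⁺ smaller. No other neighbouring pair contradicts the periodic trends, so Sc³⁺ is the ion listed too late.

Sc³⁺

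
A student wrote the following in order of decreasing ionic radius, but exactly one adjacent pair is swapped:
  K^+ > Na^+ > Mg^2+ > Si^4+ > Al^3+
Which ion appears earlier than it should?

Si^4+

Compare adjacent ions: both have 10 electrons but Z(Si)=14 > Z(Al)=13, so Si^4+ should be the smaller of the two — yet in this decreasing list Si^4+ sits before Al^3+. Nothing else is reversed, so Si^4+ should move one place to the right.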